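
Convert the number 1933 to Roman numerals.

Convert 1933 to Roman numerals:
  1933 contains 1×1000 (M)
  933 contains 1×900 (CM)
  33 contains 3×10 (XXX)
  3 contains 3×1 (III)

MCMXXXIII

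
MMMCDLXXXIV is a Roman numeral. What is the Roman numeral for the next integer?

MMMCDLXXXIV = 3484; next is 3485

MMMCDLXXXV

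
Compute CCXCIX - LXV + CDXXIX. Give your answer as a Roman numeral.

CCXCIX = 299, LXV = 65, CDXXIX = 429
299 - 65 = 234
234 + 429 = 663

DCLXIII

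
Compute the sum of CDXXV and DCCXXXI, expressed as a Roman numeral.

CDXXV = 425
DCCXXXI = 731
425 + 731 = 1156

MCLVI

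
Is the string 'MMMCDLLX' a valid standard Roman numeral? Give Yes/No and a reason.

'MMMCDLLX': L should not appear more than once

No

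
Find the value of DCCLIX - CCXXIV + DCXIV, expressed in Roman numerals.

DCCLIX = 759, CCXXIV = 224, DCXIV = 614
759 - 224 = 535
535 + 614 = 1149

MCXLIX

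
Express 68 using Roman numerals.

Convert 68 to Roman numerals:
  68 contains 1×50 (L)
  18 contains 1×10 (X)
  8 contains 1×5 (V)
  3 contains 3×1 (III)

LXVIII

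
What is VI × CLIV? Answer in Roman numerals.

VI = 6
CLIV = 154
6 × 154 = 924

CMXXIV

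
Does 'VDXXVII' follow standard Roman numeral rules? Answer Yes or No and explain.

'VDXXVII': V should not appear more than once

No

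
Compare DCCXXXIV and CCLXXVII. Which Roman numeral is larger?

DCCXXXIV = 734
CCLXXVII = 277
734 is larger

DCCXXXIV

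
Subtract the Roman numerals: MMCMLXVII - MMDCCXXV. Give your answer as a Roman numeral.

MMCMLXVII = 2967
MMDCCXXV = 2725
2967 - 2725 = 242

CCXLII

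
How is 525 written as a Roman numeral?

Convert 525 to Roman numerals:
  525 contains 1×500 (D)
  25 contains 2×10 (XX)
  5 contains 1×5 (V)

DXXV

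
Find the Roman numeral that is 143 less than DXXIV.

DXXIV = 524
524 - 143 = 381

CCCLXXXI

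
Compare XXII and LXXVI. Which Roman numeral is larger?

XXII = 22
LXXVI = 76
76 is larger

LXXVI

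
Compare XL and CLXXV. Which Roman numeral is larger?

XL = 40
CLXXV = 175
175 is larger

CLXXV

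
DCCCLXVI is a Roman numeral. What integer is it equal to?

DCCCLXVI: D=500, C=100, C=100, C=100, L=50, X=10, V=5, I=1
500 + 100 + 100 + 100 + 50 + 10 + 5 + 1 = 866

866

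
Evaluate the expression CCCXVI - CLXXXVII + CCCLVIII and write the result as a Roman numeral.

CCCXVI = 316, CLXXXVII = 187, CCCLVIII = 358
316 - 187 = 129
129 + 358 = 487

CDLXXXVII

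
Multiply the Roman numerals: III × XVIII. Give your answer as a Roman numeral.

III = 3
XVIII = 18
3 × 18 = 54

LIV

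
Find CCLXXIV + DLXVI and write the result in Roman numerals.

CCLXXIV = 274
DLXVI = 566
274 + 566 = 840

DCCCXL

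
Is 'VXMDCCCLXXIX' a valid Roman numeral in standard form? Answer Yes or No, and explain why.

'VXMDCCCLXXIX': Invalid subtractive combination: VX

No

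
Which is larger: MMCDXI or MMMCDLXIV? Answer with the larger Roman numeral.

MMCDXI = 2411
MMMCDLXIV = 3464
3464 is larger

MMMCDLXIV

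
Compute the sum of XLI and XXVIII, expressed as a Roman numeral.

XLI = 41
XXVIII = 28
41 + 28 = 69

LXIX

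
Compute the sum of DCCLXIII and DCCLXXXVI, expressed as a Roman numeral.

DCCLXIII = 763
DCCLXXXVI = 786
763 + 786 = 1549

MDXLIX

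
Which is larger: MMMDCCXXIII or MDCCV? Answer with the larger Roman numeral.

MMMDCCXXIII = 3723
MDCCV = 1705
3723 is larger

MMMDCCXXIII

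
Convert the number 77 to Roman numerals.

Convert 77 to Roman numerals:
  77 contains 1×50 (L)
  27 contains 2×10 (XX)
  7 contains 1×5 (V)
  2 contains 2×1 (II)

LXXVII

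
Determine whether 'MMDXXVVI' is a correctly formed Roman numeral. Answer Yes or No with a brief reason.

'MMDXXVVI': V should not appear more than once

No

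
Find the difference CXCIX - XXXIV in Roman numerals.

CXCIX = 199
XXXIV = 34
199 - 34 = 165

CLXV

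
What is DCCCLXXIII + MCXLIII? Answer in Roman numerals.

DCCCLXXIII = 873
MCXLIII = 1143
873 + 1143 = 2016

MMXVI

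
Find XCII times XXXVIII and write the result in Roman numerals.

XCII = 92
XXXVIII = 38
92 × 38 = 3496

MMMCDXCVI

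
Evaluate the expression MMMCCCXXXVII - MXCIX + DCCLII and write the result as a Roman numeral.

MMMCCCXXXVII = 3337, MXCIX = 1099, DCCLII = 752
3337 - 1099 = 2238
2238 + 752 = 2990

MMCMXC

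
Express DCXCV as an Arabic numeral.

DCXCV: D=500, C=100, XC=90, V=5
500 + 100 + 90 + 5 = 695

695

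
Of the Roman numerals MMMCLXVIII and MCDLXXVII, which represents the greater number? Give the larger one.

MMMCLXVIII = 3168
MCDLXXVII = 1477
3168 is larger

MMMCLXVIII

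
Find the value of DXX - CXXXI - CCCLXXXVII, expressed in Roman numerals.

DXX = 520, CXXXI = 131, CCCLXXXVII = 387
520 - 131 = 389
389 - 387 = 2

II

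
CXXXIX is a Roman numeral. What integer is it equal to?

CXXXIX: C=100, X=10, X=10, X=10, IX=9
100 + 10 + 10 + 10 + 9 = 139

139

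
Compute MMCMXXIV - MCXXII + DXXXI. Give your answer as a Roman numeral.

MMCMXXIV = 2924, MCXXII = 1122, DXXXI = 531
2924 - 1122 = 1802
1802 + 531 = 2333

MMCCCXXXIII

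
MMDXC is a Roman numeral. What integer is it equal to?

MMDXC: M=1000, M=1000, D=500, XC=90
1000 + 1000 + 500 + 90 = 2590

2590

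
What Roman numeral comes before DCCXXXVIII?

DCCXXXVIII = 738; previous is 737

DCCXXXVII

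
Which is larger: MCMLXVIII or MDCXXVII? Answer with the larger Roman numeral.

MCMLXVIII = 1968
MDCXXVII = 1627
1968 is larger

MCMLXVIII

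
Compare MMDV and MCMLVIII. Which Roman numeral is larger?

MMDV = 2505
MCMLVIII = 1958
2505 is larger

MMDV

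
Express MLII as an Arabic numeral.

MLII: M=1000, L=50, I=1, I=1
1000 + 50 + 1 + 1 = 1052

1052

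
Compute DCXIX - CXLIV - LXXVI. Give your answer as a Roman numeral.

DCXIX = 619, CXLIV = 144, LXXVI = 76
619 - 144 = 475
475 - 76 = 399

CCCXCIX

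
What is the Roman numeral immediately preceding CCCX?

CCCX = 310, so the previous integer is 310 - 1 = 309

CCCIX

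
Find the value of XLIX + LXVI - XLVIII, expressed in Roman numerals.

XLIX = 49, LXVI = 66, XLVIII = 48
49 + 66 = 115
115 - 48 = 67

LXVII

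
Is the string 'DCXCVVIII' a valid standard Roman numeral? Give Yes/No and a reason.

'DCXCVVIII': V should not appear more than once

No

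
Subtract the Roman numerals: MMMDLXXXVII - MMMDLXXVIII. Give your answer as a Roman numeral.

MMMDLXXXVII = 3587
MMMDLXXVIII = 3578
3587 - 3578 = 9

IX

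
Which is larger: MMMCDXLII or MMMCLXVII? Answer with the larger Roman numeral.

MMMCDXLII = 3442
MMMCLXVII = 3167
3442 is larger

MMMCDXLII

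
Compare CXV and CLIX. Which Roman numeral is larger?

CXV = 115
CLIX = 159
159 is larger

CLIX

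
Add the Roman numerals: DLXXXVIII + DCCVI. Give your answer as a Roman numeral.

DLXXXVIII = 588
DCCVI = 706
588 + 706 = 1294

MCCXCIV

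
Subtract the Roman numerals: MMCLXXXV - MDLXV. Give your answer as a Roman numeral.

MMCLXXXV = 2185
MDLXV = 1565
2185 - 1565 = 620

DCXX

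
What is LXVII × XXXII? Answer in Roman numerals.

LXVII = 67
XXXII = 32
67 × 32 = 2144

MMCXLIV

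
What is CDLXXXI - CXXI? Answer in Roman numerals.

CDLXXXI = 481
CXXI = 121
481 - 121 = 360

CCCLX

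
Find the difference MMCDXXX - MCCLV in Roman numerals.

MMCDXXX = 2430
MCCLV = 1255
2430 - 1255 = 1175

MCLXXV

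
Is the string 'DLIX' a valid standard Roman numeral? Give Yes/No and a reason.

'DLIX': Check the rules: uses only the symbols I, V, X, L, C, D, M; no symbol is repeated more than three times in a row; V, L and D each appear at most once; the only place a smaller symbol precedes a larger one is the allowed subtractive pair IX, the symbol right after such a pair (if any) is smaller than the pair's first symbol, and otherwise the values never increase from left to right. Value: D (500) + L (50) + IX (9) = 559. So it is a valid standard Roman numeral.

Yes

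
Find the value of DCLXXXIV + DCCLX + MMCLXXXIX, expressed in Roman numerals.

DCLXXXIV = 684, DCCLX = 760, MMCLXXXIX = 2189
684 + 760 = 1444
1444 + 2189 = 3633

MMMDCXXXIII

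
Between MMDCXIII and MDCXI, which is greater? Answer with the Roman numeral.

MMDCXIII = 2613
MDCXI = 1611
2613 is larger

MMDCXIII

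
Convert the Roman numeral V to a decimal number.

V: V=5

5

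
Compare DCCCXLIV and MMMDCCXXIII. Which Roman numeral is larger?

DCCCXLIV = 844
MMMDCCXXIII = 3723
3723 is larger

MMMDCCXXIII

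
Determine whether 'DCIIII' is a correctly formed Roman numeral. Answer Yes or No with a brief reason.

'DCIIII': More than 3 consecutive I's

No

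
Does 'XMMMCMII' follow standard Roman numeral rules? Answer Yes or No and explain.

'XMMMCMII': Invalid subtractive combination: XM

No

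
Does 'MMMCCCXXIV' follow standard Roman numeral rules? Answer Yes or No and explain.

'MMMCCCXXIV': Check the rules: uses only the symbols I, V, X, L, C, D, M; no symbol is repeated more than three times in a row; V, L and D each appear at most once; the only place a smaller symbol precedes a larger one is the allowed subtractive pair IV, the symbol right after such a pair (if any) is smaller than the pair's first symbol, and otherwise the values never increase from left to right. Value: M (1000) + M (1000) + M (1000) + C (100) + C (100) + C (100) + X (10) + X (10) + IV (4) = 3324. So it is a valid standard Roman numeral.

Yes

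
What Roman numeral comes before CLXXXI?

CLXXXI = 181, so the previous integer is 181 - 1 = 180

CLXXX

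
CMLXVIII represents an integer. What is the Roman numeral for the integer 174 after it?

CMLXVIII = 968
968 + 174 = 1142

MCXLII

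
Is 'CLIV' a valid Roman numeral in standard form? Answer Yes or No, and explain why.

'CLIV': Check the rules: uses only the symbols I, V, X, L, C, D, M; no symbol is repeated more than three times in a row; V, L and D each appear at most once; the only place a smaller symbol precedes a larger one is the allowed subtractive pair IV, the symbol right after such a pair (if any) is smaller than the pair's first symbol, and otherwise the values never increase from left to right. Value: C (100) + L (50) + IV (4) = 154. So it is a valid standard Roman numeral.

Yes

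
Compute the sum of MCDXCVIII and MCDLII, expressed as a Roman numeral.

MCDXCVIII = 1498
MCDLII = 1452
1498 + 1452 = 2950

MMCML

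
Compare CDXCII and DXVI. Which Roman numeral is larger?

CDXCII = 492
DXVI = 516
516 is larger

DXVI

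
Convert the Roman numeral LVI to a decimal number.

LVI: L=50, V=5, I=1
50 + 5 + 1 = 56

56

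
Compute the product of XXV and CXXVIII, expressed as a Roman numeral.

XXV = 25
CXXVIII = 128
25 × 128 = 3200

MMMCC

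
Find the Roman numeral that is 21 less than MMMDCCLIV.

MMMDCCLIV = 3754
3754 - 21 = 3733

MMMDCCXXXIII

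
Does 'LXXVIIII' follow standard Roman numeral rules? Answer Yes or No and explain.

'LXXVIIII': More than 3 consecutive I's

No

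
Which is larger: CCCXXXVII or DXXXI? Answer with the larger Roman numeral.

CCCXXXVII = 337
DXXXI = 531
531 is larger

DXXXI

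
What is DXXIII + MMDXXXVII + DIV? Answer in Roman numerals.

DXXIII = 523, MMDXXXVII = 2537, DIV = 504
523 + 2537 = 3060
3060 + 504 = 3564

MMMDLXIV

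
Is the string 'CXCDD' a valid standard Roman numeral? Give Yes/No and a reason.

'CXCDD': D should not appear more than once

No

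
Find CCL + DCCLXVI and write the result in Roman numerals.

CCL = 250
DCCLXVI = 766
250 + 766 = 1016

MXVI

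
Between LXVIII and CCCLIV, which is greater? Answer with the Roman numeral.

LXVIII = 68
CCCLIV = 354
354 is larger

CCCLIV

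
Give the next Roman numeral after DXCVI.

DXCVI = 596; next is 597

DXCVII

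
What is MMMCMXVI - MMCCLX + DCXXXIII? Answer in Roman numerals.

MMMCMXVI = 3916, MMCCLX = 2260, DCXXXIII = 633
3916 - 2260 = 1656
1656 + 633 = 2289

MMCCLXXXIX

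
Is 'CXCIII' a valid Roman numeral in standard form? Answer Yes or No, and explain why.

'CXCIII': Check the rules: uses only the symbols I, V, X, L, C, D, M; no symbol is repeated more than three times in a row; V, L and D each appear at most once; the only place a smaller symbol precedes a larger one is the allowed subtractive pair XC, the symbol right after such a pair (if any) is smaller than the pair's first symbol, and otherwise the values never increase from left to right. Value: C (100) + XC (90) + I (1) + I (1) + I (1) = 193. So it is a valid standard Roman numeral.

Yes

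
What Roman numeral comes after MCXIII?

MCXIII = 1113; next is 1114

MCXIV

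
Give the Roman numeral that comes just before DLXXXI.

DLXXXI = 581, so the previous integer is 581 - 1 = 580

DLXXX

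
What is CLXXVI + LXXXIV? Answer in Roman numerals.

CLXXVI = 176
LXXXIV = 84
176 + 84 = 260

CCLX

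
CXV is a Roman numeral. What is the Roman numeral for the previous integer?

CXV = 115; previous is 114

CXIV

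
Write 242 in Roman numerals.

Convert 242 to Roman numerals:
  242 contains 2×100 (CC)
  42 contains 1×40 (XL)
  2 contains 2×1 (II)

CCXLII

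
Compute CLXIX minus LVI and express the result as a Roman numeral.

CLXIX = 169
LVI = 56
169 - 56 = 113

CXIII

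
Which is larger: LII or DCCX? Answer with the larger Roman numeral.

LII = 52
DCCX = 710
710 is larger

DCCX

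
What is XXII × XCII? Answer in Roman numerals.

XXII = 22
XCII = 92
22 × 92 = 2024

MMXXIV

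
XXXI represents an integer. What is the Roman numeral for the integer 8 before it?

XXXI = 31
31 - 8 = 23

XXIII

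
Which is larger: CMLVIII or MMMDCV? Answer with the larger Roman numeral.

CMLVIII = 958
MMMDCV = 3605
3605 is larger

MMMDCV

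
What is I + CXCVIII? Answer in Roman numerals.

I = 1
CXCVIII = 198
1 + 198 = 199

CXCIX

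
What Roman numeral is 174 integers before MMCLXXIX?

MMCLXXIX = 2179
2179 - 174 = 2005

MMV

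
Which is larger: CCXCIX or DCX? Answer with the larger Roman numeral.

CCXCIX = 299
DCX = 610
610 is larger

DCX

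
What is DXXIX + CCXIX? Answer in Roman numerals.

DXXIX = 529
CCXIX = 219
529 + 219 = 748

DCCXLVIII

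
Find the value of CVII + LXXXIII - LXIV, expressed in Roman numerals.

CVII = 107, LXXXIII = 83, LXIV = 64
107 + 83 = 190
190 - 64 = 126

CXXVI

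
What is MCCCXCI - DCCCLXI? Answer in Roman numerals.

MCCCXCI = 1391
DCCCLXI = 861
1391 - 861 = 530

DXXX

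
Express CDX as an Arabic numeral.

CDX: CD=400, X=10
400 + 10 = 410

410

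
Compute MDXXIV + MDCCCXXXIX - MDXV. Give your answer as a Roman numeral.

MDXXIV = 1524, MDCCCXXXIX = 1839, MDXV = 1515
1524 + 1839 = 3363
3363 - 1515 = 1848

MDCCCXLVIII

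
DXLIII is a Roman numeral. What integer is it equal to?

DXLIII: D=500, XL=40, I=1, I=1, I=1
500 + 40 + 1 + 1 + 1 = 543

543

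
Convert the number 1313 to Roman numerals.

Convert 1313 to Roman numerals:
  1313 contains 1×1000 (M)
  313 contains 3×100 (CCC)
  13 contains 1×10 (X)
  3 contains 3×1 (III)

MCCCXIII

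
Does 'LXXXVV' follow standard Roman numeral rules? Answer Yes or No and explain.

'LXXXVV': V should not appear more than once

No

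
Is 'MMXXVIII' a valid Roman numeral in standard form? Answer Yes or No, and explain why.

'MMXXVIII': Check the rules: uses only the symbols I, V, X, L, C, D, M; no symbol is repeated more than three times in a row; V, L and D each appear at most once; no smaller symbol precedes a larger one (values never increase from left to right). Value: M (1000) + M (1000) + X (10) + X (10) + V (5) + I (1) + I (1) + I (1) = 2028. So it is a valid standard Roman numeral.

Yes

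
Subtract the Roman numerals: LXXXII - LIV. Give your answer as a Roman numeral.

LXXXII = 82
LIV = 54
82 - 54 = 28

XXVIII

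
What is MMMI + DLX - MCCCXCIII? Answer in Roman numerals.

MMMI = 3001, DLX = 560, MCCCXCIII = 1393
3001 + 560 = 3561
3561 - 1393 = 2168

MMCLXVIII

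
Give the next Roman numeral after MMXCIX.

MMXCIX = 2099, so the next integer is 2099 + 1 = 2100

MMC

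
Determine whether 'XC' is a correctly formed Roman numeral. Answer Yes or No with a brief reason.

'XC': Check the rules: uses only the symbols I, V, X, L, C, D, M; no symbol is repeated more than three times in a row; V, L and D each appear at most once; the only place a smaller symbol precedes a larger one is the allowed subtractive pair XC, the symbol right after such a pair (if any) is smaller than the pair's first symbol, and otherwise the values never increase from left to right. Value: XC = 90. So it is a valid standard Roman numeral.

Yes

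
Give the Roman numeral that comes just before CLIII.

CLIII = 153; previous is 152

CLII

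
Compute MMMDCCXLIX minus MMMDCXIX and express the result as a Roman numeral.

MMMDCCXLIX = 3749
MMMDCXIX = 3619
3749 - 3619 = 130

CXXX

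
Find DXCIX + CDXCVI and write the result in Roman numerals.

DXCIX = 599
CDXCVI = 496
599 + 496 = 1095

MXCV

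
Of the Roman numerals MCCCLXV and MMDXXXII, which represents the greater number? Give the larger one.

MCCCLXV = 1365
MMDXXXII = 2532
2532 is larger

MMDXXXII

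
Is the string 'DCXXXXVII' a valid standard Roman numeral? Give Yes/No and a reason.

'DCXXXXVII': More than 3 consecutive X's

No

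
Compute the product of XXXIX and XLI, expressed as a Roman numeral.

XXXIX = 39
XLI = 41
39 × 41 = 1599

MDXCIX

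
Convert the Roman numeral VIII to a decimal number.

VIII: V=5, I=1, I=1, I=1
5 + 1 + 1 + 1 = 8

8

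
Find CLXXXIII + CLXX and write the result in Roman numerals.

CLXXXIII = 183
CLXX = 170
183 + 170 = 353

CCCLIII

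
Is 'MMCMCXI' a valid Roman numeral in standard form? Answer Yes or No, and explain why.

'MMCMCXI': C cannot come right after the subtractive pair CM: once C is subtracted in CM, the next symbol must be smaller than C

No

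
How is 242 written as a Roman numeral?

Convert 242 to Roman numerals:
  242 contains 2×100 (CC)
  42 contains 1×40 (XL)
  2 contains 2×1 (II)

CCXLII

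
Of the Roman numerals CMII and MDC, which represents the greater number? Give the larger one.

CMII = 902
MDC = 1600
1600 is larger

MDC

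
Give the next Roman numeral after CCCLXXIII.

CCCLXXIII = 373; next is 374

CCCLXXIV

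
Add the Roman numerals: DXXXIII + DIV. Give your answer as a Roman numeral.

DXXXIII = 533
DIV = 504
533 + 504 = 1037

MXXXVII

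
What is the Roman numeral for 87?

Convert 87 to Roman numerals:
  87 contains 1×50 (L)
  37 contains 3×10 (XXX)
  7 contains 1×5 (V)
  2 contains 2×1 (II)

LXXXVII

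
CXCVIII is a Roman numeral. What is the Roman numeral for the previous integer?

CXCVIII = 198; previous is 197

CXCVII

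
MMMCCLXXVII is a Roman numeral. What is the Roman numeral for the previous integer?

MMMCCLXXVII = 3277, so the previous integer is 3277 - 1 = 3276

MMMCCLXXVI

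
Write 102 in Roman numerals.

Convert 102 to Roman numerals:
  102 contains 1×100 (C)
  2 contains 2×1 (II)

CII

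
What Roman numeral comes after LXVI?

LXVI = 66; next is 67

LXVII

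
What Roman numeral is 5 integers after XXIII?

XXIII = 23
23 + 5 = 28

XXVIII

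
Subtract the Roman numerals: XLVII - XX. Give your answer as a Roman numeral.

XLVII = 47
XX = 20
47 - 20 = 27

XXVII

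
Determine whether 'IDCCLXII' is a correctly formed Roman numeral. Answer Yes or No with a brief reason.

'IDCCLXII': Invalid subtractive combination: ID

No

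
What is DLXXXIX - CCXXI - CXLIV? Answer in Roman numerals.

DLXXXIX = 589, CCXXI = 221, CXLIV = 144
589 - 221 = 368
368 - 144 = 224

CCXXIV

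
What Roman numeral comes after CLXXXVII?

CLXXXVII = 187; next is 188

CLXXXVIII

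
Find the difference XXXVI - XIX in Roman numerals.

XXXVI = 36
XIX = 19
36 - 19 = 17

XVII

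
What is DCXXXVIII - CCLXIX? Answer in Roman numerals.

DCXXXVIII = 638
CCLXIX = 269
638 - 269 = 369

CCCLXIX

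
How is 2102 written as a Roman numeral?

Convert 2102 to Roman numerals:
  2102 contains 2×1000 (MM)
  102 contains 1×100 (C)
  2 contains 2×1 (II)

MMCII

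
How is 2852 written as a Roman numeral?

Convert 2852 to Roman numerals:
  2852 contains 2×1000 (MM)
  852 contains 1×500 (D)
  352 contains 3×100 (CCC)
  52 contains 1×50 (L)
  2 contains 2×1 (II)

MMDCCCLII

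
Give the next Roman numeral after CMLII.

CMLII = 952; next is 953

CMLIII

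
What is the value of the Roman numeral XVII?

XVII: X=10, V=5, I=1, I=1
10 + 5 + 1 + 1 = 17

17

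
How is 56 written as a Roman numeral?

Convert 56 to Roman numerals:
  56 contains 1×50 (L)
  6 contains 1×5 (V)
  1 contains 1×1 (I)

LVI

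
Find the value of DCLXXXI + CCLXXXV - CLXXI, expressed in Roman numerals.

DCLXXXI = 681, CCLXXXV = 285, CLXXI = 171
681 + 285 = 966
966 - 171 = 795

DCCXCV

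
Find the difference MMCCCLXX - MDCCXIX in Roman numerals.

MMCCCLXX = 2370
MDCCXIX = 1719
2370 - 1719 = 651

DCLI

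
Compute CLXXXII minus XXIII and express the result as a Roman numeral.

CLXXXII = 182
XXIII = 23
182 - 23 = 159

CLIX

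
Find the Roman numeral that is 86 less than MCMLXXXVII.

MCMLXXXVII = 1987
1987 - 86 = 1901

MCMI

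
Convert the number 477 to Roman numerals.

Convert 477 to Roman numerals:
  477 contains 1×400 (CD)
  77 contains 1×50 (L)
  27 contains 2×10 (XX)
  7 contains 1×5 (V)
  2 contains 2×1 (II)

CDLXXVII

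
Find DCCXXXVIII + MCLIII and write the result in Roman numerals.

DCCXXXVIII = 738
MCLIII = 1153
738 + 1153 = 1891

MDCCCXCI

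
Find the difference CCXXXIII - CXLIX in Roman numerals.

CCXXXIII = 233
CXLIX = 149
233 - 149 = 84

LXXXIV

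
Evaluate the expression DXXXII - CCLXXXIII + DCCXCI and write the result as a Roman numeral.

DXXXII = 532, CCLXXXIII = 283, DCCXCI = 791
532 - 283 = 249
249 + 791 = 1040

MXL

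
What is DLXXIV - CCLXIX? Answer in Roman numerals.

DLXXIV = 574
CCLXIX = 269
574 - 269 = 305

CCCV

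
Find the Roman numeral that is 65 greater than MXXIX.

MXXIX = 1029
1029 + 65 = 1094

MXCIV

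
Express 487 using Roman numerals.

Convert 487 to Roman numerals:
  487 contains 1×400 (CD)
  87 contains 1×50 (L)
  37 contains 3×10 (XXX)
  7 contains 1×5 (V)
  2 contains 2×1 (II)

CDLXXXVII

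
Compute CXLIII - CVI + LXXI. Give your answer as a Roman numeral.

CXLIII = 143, CVI = 106, LXXI = 71
143 - 106 = 37
37 + 71 = 108

CVIII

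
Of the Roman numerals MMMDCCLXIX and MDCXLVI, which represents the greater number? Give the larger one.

MMMDCCLXIX = 3769
MDCXLVI = 1646
3769 is larger

MMMDCCLXIX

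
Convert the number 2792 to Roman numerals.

Convert 2792 to Roman numerals:
  2792 contains 2×1000 (MM)
  792 contains 1×500 (D)
  292 contains 2×100 (CC)
  92 contains 1×90 (XC)
  2 contains 2×1 (II)

MMDCCXCII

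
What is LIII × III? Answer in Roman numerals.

LIII = 53
III = 3
53 × 3 = 159

CLIX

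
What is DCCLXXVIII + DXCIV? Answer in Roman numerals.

DCCLXXVIII = 778
DXCIV = 594
778 + 594 = 1372

MCCCLXXII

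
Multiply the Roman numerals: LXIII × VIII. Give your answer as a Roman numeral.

LXIII = 63
VIII = 8
63 × 8 = 504

DIV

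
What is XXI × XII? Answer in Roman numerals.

XXI = 21
XII = 12
21 × 12 = 252

CCLII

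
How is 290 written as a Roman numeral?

Convert 290 to Roman numerals:
  290 contains 2×100 (CC)
  90 contains 1×90 (XC)

CCXC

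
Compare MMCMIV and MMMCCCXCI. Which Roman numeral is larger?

MMCMIV = 2904
MMMCCCXCI = 3391
3391 is larger

MMMCCCXCI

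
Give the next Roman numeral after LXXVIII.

LXXVIII = 78, so the next integer is 78 + 1 = 79

LXXIX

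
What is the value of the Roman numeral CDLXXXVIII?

CDLXXXVIII: CD=400, L=50, X=10, X=10, X=10, V=5, I=1, I=1, I=1
400 + 50 + 10 + 10 + 10 + 5 + 1 + 1 + 1 = 488

488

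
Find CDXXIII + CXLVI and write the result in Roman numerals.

CDXXIII = 423
CXLVI = 146
423 + 146 = 569

DLXIX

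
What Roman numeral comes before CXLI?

CXLI = 141; previous is 140

CXL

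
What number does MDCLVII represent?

MDCLVII: M=1000, D=500, C=100, L=50, V=5, I=1, I=1
1000 + 500 + 100 + 50 + 5 + 1 + 1 = 1657

1657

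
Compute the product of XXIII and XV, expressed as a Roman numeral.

XXIII = 23
XV = 15
23 × 15 = 345

CCCXLV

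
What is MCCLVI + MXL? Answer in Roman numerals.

MCCLVI = 1256
MXL = 1040
1256 + 1040 = 2296

MMCCXCVI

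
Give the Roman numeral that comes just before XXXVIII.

XXXVIII = 38; previous is 37

XXXVII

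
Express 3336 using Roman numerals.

Convert 3336 to Roman numerals:
  3336 contains 3×1000 (MMM)
  336 contains 3×100 (CCC)
  36 contains 3×10 (XXX)
  6 contains 1×5 (V)
  1 contains 1×1 (I)

MMMCCCXXXVI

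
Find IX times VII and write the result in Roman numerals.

IX = 9
VII = 7
9 × 7 = 63

LXIII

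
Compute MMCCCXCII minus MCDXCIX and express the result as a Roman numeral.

MMCCCXCII = 2392
MCDXCIX = 1499
2392 - 1499 = 893

DCCCXCIII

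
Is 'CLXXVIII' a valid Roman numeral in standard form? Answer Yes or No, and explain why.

'CLXXVIII': Check the rules: uses only the symbols I, V, X, L, C, D, M; no symbol is repeated more than three times in a row; V, L and D each appear at most once; no smaller symbol precedes a larger one (values never increase from left to right). Value: C (100) + L (50) + X (10) + X (10) + V (5) + I (1) + I (1) + I (1) = 178. So it is a valid standard Roman numeral.

Yes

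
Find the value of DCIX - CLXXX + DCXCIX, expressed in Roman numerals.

DCIX = 609, CLXXX = 180, DCXCIX = 699
609 - 180 = 429
429 + 699 = 1128

MCXXVIII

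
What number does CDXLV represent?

CDXLV: CD=400, XL=40, V=5
400 + 40 + 5 = 445

445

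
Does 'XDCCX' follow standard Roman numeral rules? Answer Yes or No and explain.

'XDCCX': Invalid subtractive combination: XD

No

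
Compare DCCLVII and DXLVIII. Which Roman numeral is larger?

DCCLVII = 757
DXLVIII = 548
757 is larger

DCCLVII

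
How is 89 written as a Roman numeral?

Convert 89 to Roman numerals:
  89 contains 1×50 (L)
  39 contains 3×10 (XXX)
  9 contains 1×9 (IX)

LXXXIX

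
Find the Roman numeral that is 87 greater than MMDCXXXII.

MMDCXXXII = 2632
2632 + 87 = 2719

MMDCCXIX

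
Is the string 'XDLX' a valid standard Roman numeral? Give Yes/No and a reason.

'XDLX': Invalid subtractive combination: XD

No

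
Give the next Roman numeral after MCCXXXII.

MCCXXXII = 1232, so the next integer is 1232 + 1 = 1233

MCCXXXIII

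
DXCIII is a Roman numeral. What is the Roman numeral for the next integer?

DXCIII = 593; next is 594

DXCIV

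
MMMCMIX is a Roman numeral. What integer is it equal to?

MMMCMIX: M=1000, M=1000, M=1000, CM=900, IX=9
1000 + 1000 + 1000 + 900 + 9 = 3909

3909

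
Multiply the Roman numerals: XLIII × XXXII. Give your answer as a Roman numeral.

XLIII = 43
XXXII = 32
43 × 32 = 1376

MCCCLXXVI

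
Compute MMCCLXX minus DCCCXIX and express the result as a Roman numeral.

MMCCLXX = 2270
DCCCXIX = 819
2270 - 819 = 1451

MCDLI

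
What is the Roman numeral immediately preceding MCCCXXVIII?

MCCCXXVIII = 1328; previous is 1327

MCCCXXVII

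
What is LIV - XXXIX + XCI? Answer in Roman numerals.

LIV = 54, XXXIX = 39, XCI = 91
54 - 39 = 15
15 + 91 = 106

CVI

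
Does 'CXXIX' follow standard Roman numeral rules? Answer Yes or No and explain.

'CXXIX': Check the rules: uses only the symbols I, V, X, L, C, D, M; no symbol is repeated more than three times in a row; V, L and D each appear at most once; the only place a smaller symbol precedes a larger one is the allowed subtractive pair IX, the symbol right after such a pair (if any) is smaller than the pair's first symbol, and otherwise the values never increase from left to right. Value: C (100) + X (10) + X (10) + IX (9) = 129. So it is a valid standard Roman numeral.

Yes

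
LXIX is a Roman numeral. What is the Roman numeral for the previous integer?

LXIX = 69; previous is 68

LXVIII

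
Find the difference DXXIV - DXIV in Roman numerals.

DXXIV = 524
DXIV = 514
524 - 514 = 10

X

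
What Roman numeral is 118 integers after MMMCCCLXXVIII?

MMMCCCLXXVIII = 3378
3378 + 118 = 3496

MMMCDXCVI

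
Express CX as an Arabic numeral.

CX: C=100, X=10
100 + 10 = 110

110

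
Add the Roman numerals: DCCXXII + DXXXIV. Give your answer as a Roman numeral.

DCCXXII = 722
DXXXIV = 534
722 + 534 = 1256

MCCLVI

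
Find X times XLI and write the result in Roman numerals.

X = 10
XLI = 41
10 × 41 = 410

CDX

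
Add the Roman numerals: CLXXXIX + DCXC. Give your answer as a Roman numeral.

CLXXXIX = 189
DCXC = 690
189 + 690 = 879

DCCCLXXIX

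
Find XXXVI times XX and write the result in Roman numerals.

XXXVI = 36
XX = 20
36 × 20 = 720

DCCXX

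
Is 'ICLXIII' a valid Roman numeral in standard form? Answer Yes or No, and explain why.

'ICLXIII': Invalid subtractive combination: IC

No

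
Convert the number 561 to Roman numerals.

Convert 561 to Roman numerals:
  561 contains 1×500 (D)
  61 contains 1×50 (L)
  11 contains 1×10 (X)
  1 contains 1×1 (I)

DLXI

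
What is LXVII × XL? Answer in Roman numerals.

LXVII = 67
XL = 40
67 × 40 = 2680

MMDCLXXX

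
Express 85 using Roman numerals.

Convert 85 to Roman numerals:
  85 contains 1×50 (L)
  35 contains 3×10 (XXX)
  5 contains 1×5 (V)

LXXXV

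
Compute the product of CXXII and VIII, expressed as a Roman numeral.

CXXII = 122
VIII = 8
122 × 8 = 976

CMLXXVI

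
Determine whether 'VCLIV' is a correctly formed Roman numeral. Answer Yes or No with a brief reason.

'VCLIV': V should not appear more than once

No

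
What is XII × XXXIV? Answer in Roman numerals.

XII = 12
XXXIV = 34
12 × 34 = 408

CDVIII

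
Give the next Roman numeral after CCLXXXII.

CCLXXXII = 282; next is 283

CCLXXXIII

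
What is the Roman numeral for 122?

Convert 122 to Roman numerals:
  122 contains 1×100 (C)
  22 contains 2×10 (XX)
  2 contains 2×1 (II)

CXXII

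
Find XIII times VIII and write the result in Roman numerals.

XIII = 13
VIII = 8
13 × 8 = 104

CIV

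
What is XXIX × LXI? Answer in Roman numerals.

XXIX = 29
LXI = 61
29 × 61 = 1769

MDCCLXIX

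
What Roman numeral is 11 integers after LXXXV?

LXXXV = 85
85 + 11 = 96

XCVI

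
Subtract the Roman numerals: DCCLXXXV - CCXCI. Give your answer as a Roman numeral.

DCCLXXXV = 785
CCXCI = 291
785 - 291 = 494

CDXCIV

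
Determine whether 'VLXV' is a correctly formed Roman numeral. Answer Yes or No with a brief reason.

'VLXV': V should not appear more than once

No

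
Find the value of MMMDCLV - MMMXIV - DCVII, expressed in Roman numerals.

MMMDCLV = 3655, MMMXIV = 3014, DCVII = 607
3655 - 3014 = 641
641 - 607 = 34

XXXIV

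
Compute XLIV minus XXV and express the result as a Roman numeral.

XLIV = 44
XXV = 25
44 - 25 = 19

XIX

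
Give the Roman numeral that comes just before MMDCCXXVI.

MMDCCXXVI = 2726; previous is 2725

MMDCCXXV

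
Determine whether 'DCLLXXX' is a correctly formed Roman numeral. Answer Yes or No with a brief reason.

'DCLLXXX': L should not appear more than once

No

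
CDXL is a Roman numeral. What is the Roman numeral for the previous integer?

CDXL = 440; previous is 439

CDXXXIX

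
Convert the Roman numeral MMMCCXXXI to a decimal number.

MMMCCXXXI: M=1000, M=1000, M=1000, C=100, C=100, X=10, X=10, X=10, I=1
1000 + 1000 + 1000 + 100 + 100 + 10 + 10 + 10 + 1 = 3231

3231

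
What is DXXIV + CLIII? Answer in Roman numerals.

DXXIV = 524
CLIII = 153
524 + 153 = 677

DCLXXVII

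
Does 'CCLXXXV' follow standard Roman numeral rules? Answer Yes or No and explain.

'CCLXXXV': Check the rules: uses only the symbols I, V, X, L, C, D, M; no symbol is repeated more than three times in a row; V, L and D each appear at most once; no smaller symbol precedes a larger one (values never increase from left to right). Value: C (100) + C (100) + L (50) + X (10) + X (10) + X (10) + V (5) = 285. So it is a valid standard Roman numeral.

Yes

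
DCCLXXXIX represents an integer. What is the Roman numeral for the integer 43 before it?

DCCLXXXIX = 789
789 - 43 = 746

DCCXLVI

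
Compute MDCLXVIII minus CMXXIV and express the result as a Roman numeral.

MDCLXVIII = 1668
CMXXIV = 924
1668 - 924 = 744

DCCXLIV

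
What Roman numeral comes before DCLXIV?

DCLXIV = 664, so the previous integer is 664 - 1 = 663

DCLXIII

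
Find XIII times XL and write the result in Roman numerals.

XIII = 13
XL = 40
13 × 40 = 520

DXX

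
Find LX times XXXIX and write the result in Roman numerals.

LX = 60
XXXIX = 39
60 × 39 = 2340

MMCCCXL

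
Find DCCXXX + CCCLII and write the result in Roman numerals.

DCCXXX = 730
CCCLII = 352
730 + 352 = 1082

MLXXXII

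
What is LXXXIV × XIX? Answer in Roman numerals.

LXXXIV = 84
XIX = 19
84 × 19 = 1596

MDXCVI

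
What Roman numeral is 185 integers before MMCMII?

MMCMII = 2902
2902 - 185 = 2717

MMDCCXVII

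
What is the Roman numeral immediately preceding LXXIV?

LXXIV = 74, so the previous integer is 74 - 1 = 73

LXXIII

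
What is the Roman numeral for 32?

Convert 32 to Roman numerals:
  32 contains 3×10 (XXX)
  2 contains 2×1 (II)

XXXII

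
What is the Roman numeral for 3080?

Convert 3080 to Roman numerals:
  3080 contains 3×1000 (MMM)
  80 contains 1×50 (L)
  30 contains 3×10 (XXX)

MMMLXXX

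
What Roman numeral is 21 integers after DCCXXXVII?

DCCXXXVII = 737
737 + 21 = 758

DCCLVIII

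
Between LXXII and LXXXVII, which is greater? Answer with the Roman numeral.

LXXII = 72
LXXXVII = 87
87 is larger

LXXXVII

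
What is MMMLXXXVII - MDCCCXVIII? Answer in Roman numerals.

MMMLXXXVII = 3087
MDCCCXVIII = 1818
3087 - 1818 = 1269

MCCLXIX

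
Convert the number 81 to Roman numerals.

Convert 81 to Roman numerals:
  81 contains 1×50 (L)
  31 contains 3×10 (XXX)
  1 contains 1×1 (I)

LXXXI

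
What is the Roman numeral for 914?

Convert 914 to Roman numerals:
  914 contains 1×900 (CM)
  14 contains 1×10 (X)
  4 contains 1×4 (IV)

CMXIV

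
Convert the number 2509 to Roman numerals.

Convert 2509 to Roman numerals:
  2509 contains 2×1000 (MM)
  509 contains 1×500 (D)
  9 contains 1×9 (IX)

MMDIX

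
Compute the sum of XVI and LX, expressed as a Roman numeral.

XVI = 16
LX = 60
16 + 60 = 76

LXXVI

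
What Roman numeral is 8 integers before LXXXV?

LXXXV = 85
85 - 8 = 77

LXXVII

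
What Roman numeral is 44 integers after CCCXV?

CCCXV = 315
315 + 44 = 359

CCCLIX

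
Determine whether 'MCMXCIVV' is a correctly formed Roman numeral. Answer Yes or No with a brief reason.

'MCMXCIVV': V should not appear more than once

No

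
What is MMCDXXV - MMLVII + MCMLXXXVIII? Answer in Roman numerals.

MMCDXXV = 2425, MMLVII = 2057, MCMLXXXVIII = 1988
2425 - 2057 = 368
368 + 1988 = 2356

MMCCCLVI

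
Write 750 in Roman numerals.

Convert 750 to Roman numerals:
  750 contains 1×500 (D)
  250 contains 2×100 (CC)
  50 contains 1×50 (L)

DCCL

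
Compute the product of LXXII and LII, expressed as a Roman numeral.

LXXII = 72
LII = 52
72 × 52 = 3744

MMMDCCXLIV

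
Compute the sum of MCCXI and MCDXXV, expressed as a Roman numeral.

MCCXI = 1211
MCDXXV = 1425
1211 + 1425 = 2636

MMDCXXXVI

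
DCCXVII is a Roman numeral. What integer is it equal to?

DCCXVII: D=500, C=100, C=100, X=10, V=5, I=1, I=1
500 + 100 + 100 + 10 + 5 + 1 + 1 = 717

717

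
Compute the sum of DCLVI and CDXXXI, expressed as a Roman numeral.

DCLVI = 656
CDXXXI = 431
656 + 431 = 1087

MLXXXVII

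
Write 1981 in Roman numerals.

Convert 1981 to Roman numerals:
  1981 contains 1×1000 (M)
  981 contains 1×900 (CM)
  81 contains 1×50 (L)
  31 contains 3×10 (XXX)
  1 contains 1×1 (I)

MCMLXXXI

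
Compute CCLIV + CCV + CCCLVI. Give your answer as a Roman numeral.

CCLIV = 254, CCV = 205, CCCLVI = 356
254 + 205 = 459
459 + 356 = 815

DCCCXV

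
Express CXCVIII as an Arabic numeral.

CXCVIII: C=100, XC=90, V=5, I=1, I=1, I=1
100 + 90 + 5 + 1 + 1 + 1 = 198

198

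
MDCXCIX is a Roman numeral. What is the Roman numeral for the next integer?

MDCXCIX = 1699, so the next integer is 1699 + 1 = 1700

MDCC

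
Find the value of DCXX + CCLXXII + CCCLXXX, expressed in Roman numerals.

DCXX = 620, CCLXXII = 272, CCCLXXX = 380
620 + 272 = 892
892 + 380 = 1272

MCCLXXII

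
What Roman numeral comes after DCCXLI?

DCCXLI = 741; next is 742

DCCXLII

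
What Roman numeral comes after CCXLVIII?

CCXLVIII = 248; next is 249

CCXLIX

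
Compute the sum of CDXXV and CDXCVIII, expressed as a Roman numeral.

CDXXV = 425
CDXCVIII = 498
425 + 498 = 923

CMXXIII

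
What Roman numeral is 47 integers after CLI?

CLI = 151
151 + 47 = 198

CXCVIII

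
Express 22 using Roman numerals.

Convert 22 to Roman numerals:
  22 contains 2×10 (XX)
  2 contains 2×1 (II)

XXII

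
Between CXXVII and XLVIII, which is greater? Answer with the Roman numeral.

CXXVII = 127
XLVIII = 48
127 is larger

CXXVII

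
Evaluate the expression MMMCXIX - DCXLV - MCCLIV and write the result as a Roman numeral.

MMMCXIX = 3119, DCXLV = 645, MCCLIV = 1254
3119 - 645 = 2474
2474 - 1254 = 1220

MCCXX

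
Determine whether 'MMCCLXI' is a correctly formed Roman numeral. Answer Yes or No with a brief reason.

'MMCCLXI': Check the rules: uses only the symbols I, V, X, L, C, D, M; no symbol is repeated more than three times in a row; V, L and D each appear at most once; no smaller symbol precedes a larger one (values never increase from left to right). Value: M (1000) + M (1000) + C (100) + C (100) + L (50) + X (10) + I (1) = 2261. So it is a valid standard Roman numeral.

Yes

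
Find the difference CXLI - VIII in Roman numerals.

CXLI = 141
VIII = 8
141 - 8 = 133

CXXXIII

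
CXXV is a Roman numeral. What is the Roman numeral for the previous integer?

CXXV = 125; previous is 124

CXXIV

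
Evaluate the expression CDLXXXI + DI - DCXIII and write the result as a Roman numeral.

CDLXXXI = 481, DI = 501, DCXIII = 613
481 + 501 = 982
982 - 613 = 369

CCCLXIX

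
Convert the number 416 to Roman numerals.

Convert 416 to Roman numerals:
  416 contains 1×400 (CD)
  16 contains 1×10 (X)
  6 contains 1×5 (V)
  1 contains 1×1 (I)

CDXVI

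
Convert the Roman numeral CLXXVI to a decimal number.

CLXXVI: C=100, L=50, X=10, X=10, V=5, I=1
100 + 50 + 10 + 10 + 5 + 1 = 176

176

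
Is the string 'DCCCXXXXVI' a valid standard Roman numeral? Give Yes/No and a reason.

'DCCCXXXXVI': More than 3 consecutive X's

No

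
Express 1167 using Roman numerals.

Convert 1167 to Roman numerals:
  1167 contains 1×1000 (M)
  167 contains 1×100 (C)
  67 contains 1×50 (L)
  17 contains 1×10 (X)
  7 contains 1×5 (V)
  2 contains 2×1 (II)

MCLXVII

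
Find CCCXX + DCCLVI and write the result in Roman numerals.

CCCXX = 320
DCCLVI = 756
320 + 756 = 1076

MLXXVI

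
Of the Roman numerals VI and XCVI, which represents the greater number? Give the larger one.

VI = 6
XCVI = 96
96 is larger

XCVI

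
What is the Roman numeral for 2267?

Convert 2267 to Roman numerals:
  2267 contains 2×1000 (MM)
  267 contains 2×100 (CC)
  67 contains 1×50 (L)
  17 contains 1×10 (X)
  7 contains 1×5 (V)
  2 contains 2×1 (II)

MMCCLXVII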